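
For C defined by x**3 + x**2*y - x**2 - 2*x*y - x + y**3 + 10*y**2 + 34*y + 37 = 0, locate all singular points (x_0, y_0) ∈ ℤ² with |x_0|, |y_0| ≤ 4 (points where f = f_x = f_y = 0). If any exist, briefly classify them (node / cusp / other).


Singular points: {(1, -3)}; classification: node.

Compute partial derivatives:
  f_x = 3*x**2 + 2*x*y - 2*x - 2*y - 1.
  f_y = x**2 - 2*x + 3*y**2 + 20*y + 34.
Scan x_0 ∈ {−4, ..., 4}. For each x_0, f_y(x_0, y) is a polynomial in y; find its integer roots y ∈ {−4, ..., 4}, then test f_x and f at those candidates.
  x = -4: f_y(-4, y) = 3*y**2 + 20*y + 58; no integer root y with |y| ≤ 4.
  x = -3: f_y(-3, y) = 3*y**2 + 20*y + 49; no integer root y with |y| ≤ 4.
  x = -2: f_y(-2, y) = 3*y**2 + 20*y + 42; no integer root y with |y| ≤ 4.
  x = -1: f_y(-1, y) = 3*y**2 + 20*y + 37; no integer root y with |y| ≤ 4.
  x = 0: f_y(0, y) = 3*y**2 + 20*y + 34; no integer root y with |y| ≤ 4.
  x = 1: f_y(1, y) = 3*y**2 + 20*y + 33; vanishes at y ∈ {-3}. (1, -3): f_x = 0, f = 0 — SINGULAR.
  x = 2: f_y(2, y) = 3*y**2 + 20*y + 34; no integer root y with |y| ≤ 4.
  x = 3: f_y(3, y) = 3*y**2 + 20*y + 37; no integer root y with |y| ≤ 4.
  x = 4: f_y(4, y) = 3*y**2 + 20*y + 42; no integer root y with |y| ≤ 4.
Only singular point on the grid: (1, -3).
Classify: substitute x = 1 + u, y = -3 + v and expand: f = u**3 + u**2*v - u**2 + v**3 + v**2.
No constant or linear terms (consistent with a singular point). Quadratic part: -u**2 + v**2. Cubic part: u**3 + u**2*v + v**3.
The quadratic part v**2 - u**2 = (v − u)(v + u) splits into two distinct linear factors, so there are two distinct tangent lines y − -3 = ±(x − 1) — this is a node (ordinary double point).
Classification: node.


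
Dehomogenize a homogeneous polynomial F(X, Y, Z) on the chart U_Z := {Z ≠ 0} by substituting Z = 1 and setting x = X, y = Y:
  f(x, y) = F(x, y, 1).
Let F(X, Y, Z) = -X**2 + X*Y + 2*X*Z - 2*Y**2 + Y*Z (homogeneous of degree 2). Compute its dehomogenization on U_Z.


f(x, y) = -x**2 + x*y + 2*x - 2*y**2 + y

On U_Z we set Z = 1. Each monomial c·X^i·Y^j·Z^k in F becomes c·x^i·y^j·1^k = c·x^i·y^j.
Substituting Z = 1: F(X, Y, 1) = -x**2 + x*y + 2*x - 2*y**2 + y.
Note: deg(f) ≤ deg(F) = 2; strict inequality happens when F is divisible by Z (lost terms).


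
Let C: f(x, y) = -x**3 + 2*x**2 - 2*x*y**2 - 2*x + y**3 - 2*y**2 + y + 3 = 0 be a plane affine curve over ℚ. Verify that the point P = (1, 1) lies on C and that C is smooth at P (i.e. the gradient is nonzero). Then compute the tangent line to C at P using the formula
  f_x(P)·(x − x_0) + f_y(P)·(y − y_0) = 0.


Tangent line at P: -3*x - 4*y + 7 = 0.

Step 1: f(1, 1) = 0, so P lies on C.
Step 2: partial derivatives
  f_x(x, y) = -3*x**2 + 4*x - 2*y**2 - 2, f_y(x, y) = -4*x*y + 3*y**2 - 4*y + 1.
  f_x(P) = -3, f_y(P) = -4 (gradient nonzero, so P is smooth).
Step 3: tangent line at P: -3·(x − 1) + -4·(y − 1) = 0.
Expanding: -3*x - 4*y + 7 = 0.


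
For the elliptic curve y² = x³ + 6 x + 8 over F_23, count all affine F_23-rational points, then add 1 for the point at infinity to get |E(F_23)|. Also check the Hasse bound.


Affine points = {(0, 10), (0, 13), (4, 2), (4, 21), (5, 5), (5, 18), (7, 5), (7, 18), (8, 4), (8, 19), (9, 3), (9, 20), (11, 5), (11, 18), (13, 11), (13, 12), (15, 0), (17, 3), (17, 20), (19, 9), (19, 14), (20, 3), (20, 20), (22, 1), (22, 22)}; affine count = 25; |E(F_23)| = 26.

Discriminant check: Δ ∝ 4a³ + 27b² = 4·6³ + 27·8² = 4·216 + 27·64 ≡ 16 (mod 23). Nonzero ⇒ E is nonsingular.
For each x ∈ F_23, compute rhs = x³ + 6·x + 8 mod 23, then count y ∈ F_23 with y² ≡ rhs.
  x = 0: rhs = 8, matching y values: 10, 13 (2 points).
  x = 1: rhs = 15, matching y values: none (0 points).
  x = 2: rhs = 5, matching y values: none (0 points).
  x = 3: rhs = 7, matching y values: none (0 points).
  x = 4: rhs = 4, matching y values: 2, 21 (2 points).
  x = 5: rhs = 2, matching y values: 5, 18 (2 points).
  x = 6: rhs = 7, matching y values: none (0 points).
  x = 7: rhs = 2, matching y values: 5, 18 (2 points).
  x = 8: rhs = 16, matching y values: 4, 19 (2 points).
  x = 9: rhs = 9, matching y values: 3, 20 (2 points).
  x = 10: rhs = 10, matching y values: none (0 points).
  x = 11: rhs = 2, matching y values: 5, 18 (2 points).
  x = 12: rhs = 14, matching y values: none (0 points).
  x = 13: rhs = 6, matching y values: 11, 12 (2 points).
  x = 14: rhs = 7, matching y values: none (0 points).
  x = 15: rhs = 0, matching y values: 0 (1 points).
  x = 16: rhs = 14, matching y values: none (0 points).
  x = 17: rhs = 9, matching y values: 3, 20 (2 points).
  x = 18: rhs = 14, matching y values: none (0 points).
  x = 19: rhs = 12, matching y values: 9, 14 (2 points).
  x = 20: rhs = 9, matching y values: 3, 20 (2 points).
  x = 21: rhs = 11, matching y values: none (0 points).
  x = 22: rhs = 1, matching y values: 1, 22 (2 points).
Total affine count: 25.
Full point count |E(F_23)| = 25 + 1 = 26.
Hasse bound: |26 − (23+1)| = |2| = 2 ≤ 2√23 ≈ 9.5917 ✓.


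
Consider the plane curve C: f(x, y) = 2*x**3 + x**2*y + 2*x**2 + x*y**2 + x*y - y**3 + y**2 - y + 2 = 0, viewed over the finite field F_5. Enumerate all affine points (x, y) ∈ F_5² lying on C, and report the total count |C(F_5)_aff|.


Affine F_5-points: {(0, 4), (1, 3), (2, 2), (2, 4), (4, 1)}; count = 5.

For each of the 25 pairs (x, y) ∈ F_5², evaluate f(x, y) mod 5. Record the zeros.
  x = 0: [0↦2, 1↦1, 2↦1, 3↦1, 4↦0]  zeros at y ∈ {4}
  x = 1: [0↦1, 1↦3, 2↦3, 3↦0, 4↦3]  zeros at y ∈ {3}
  x = 2: [0↦1, 1↦3, 2↦0, 3↦1, 4↦0]  zeros at y ∈ {2, 4}
  x = 3: [0↦4, 1↦3, 2↦4, 3↦1, 4↦3]  zeros at y ∈ ∅
  x = 4: [0↦2, 1↦0, 2↦2, 3↦2, 4↦4]  zeros at y ∈ {1}
Collecting zeros: affine points = {(0, 4), (1, 3), (2, 2), (2, 4), (4, 1)}.
Total count |C(F_5)_aff| = 5.


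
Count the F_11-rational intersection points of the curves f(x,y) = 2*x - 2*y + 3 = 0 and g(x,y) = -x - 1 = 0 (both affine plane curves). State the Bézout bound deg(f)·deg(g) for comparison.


Common zeros: {(10, 6)}; count = 1; Bézout bound = 1.

deg(f) = 1, deg(g) = 1, so Bézout bound = 1.
Scan x ∈ F_11. For each x, list the y ∈ F_11 with f(x, y) ≡ 0 and those with g(x, y) ≡ 0 (mod 11); the common zeros in that column are the intersection.
  x = 0: f ≡ 0 at y ∈ {7}; g ≡ 0 at y ∈ ∅; common: ∅.
  x = 1: f ≡ 0 at y ∈ {8}; g ≡ 0 at y ∈ ∅; common: ∅.
  x = 2: f ≡ 0 at y ∈ {9}; g ≡ 0 at y ∈ ∅; common: ∅.
  x = 3: f ≡ 0 at y ∈ {10}; g ≡ 0 at y ∈ ∅; common: ∅.
  x = 4: f ≡ 0 at y ∈ {0}; g ≡ 0 at y ∈ ∅; common: ∅.
  x = 5: f ≡ 0 at y ∈ {1}; g ≡ 0 at y ∈ ∅; common: ∅.
  x = 6: f ≡ 0 at y ∈ {2}; g ≡ 0 at y ∈ ∅; common: ∅.
  x = 7: f ≡ 0 at y ∈ {3}; g ≡ 0 at y ∈ ∅; common: ∅.
  x = 8: f ≡ 0 at y ∈ {4}; g ≡ 0 at y ∈ ∅; common: ∅.
  x = 9: f ≡ 0 at y ∈ {5}; g ≡ 0 at y ∈ ∅; common: ∅.
  x = 10: f ≡ 0 at y ∈ {6}; g ≡ 0 at y ∈ {0, 1, 2, 3, 4, 5, 6, 7, 8, 9, 10}; common: {6}.
Collecting: common zeros = {(10, 6)}, so the count is 1.
Comparison with the Bézout bound: 1 ≤ 1 = deg(f)·deg(g), as expected for curves with no common component (the bound is attained).


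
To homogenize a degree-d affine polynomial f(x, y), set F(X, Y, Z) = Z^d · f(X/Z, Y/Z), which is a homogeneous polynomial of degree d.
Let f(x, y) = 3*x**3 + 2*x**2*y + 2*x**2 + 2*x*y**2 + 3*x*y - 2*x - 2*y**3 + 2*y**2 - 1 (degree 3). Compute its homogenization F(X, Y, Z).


F(X, Y, Z) = 3*X**3 + 2*X**2*Y + 2*X**2*Z + 2*X*Y**2 + 3*X*Y*Z - 2*X*Z**2 - 2*Y**3 + 2*Y**2*Z - Z**3

deg(f) = 3.
Substitute x = X/Z, y = Y/Z into f, then multiply by Z^3.
  monomial 3·x^3·y^0 ↦ 3·X^3·Y^0·Z^0.
  monomial 2·x^2·y^1 ↦ 2·X^2·Y^1·Z^0.
  monomial 2·x^2·y^0 ↦ 2·X^2·Y^0·Z^1.
  monomial 2·x^1·y^2 ↦ 2·X^1·Y^2·Z^0.
  monomial 3·x^1·y^1 ↦ 3·X^1·Y^1·Z^1.
  monomial -2·x^1·y^0 ↦ -2·X^1·Y^0·Z^2.
  monomial -2·x^0·y^3 ↦ -2·X^0·Y^3·Z^0.
  monomial 2·x^0·y^2 ↦ 2·X^0·Y^2·Z^1.
  monomial -1·x^0·y^0 ↦ -1·X^0·Y^0·Z^3.
Collecting: F(X, Y, Z) = 3*X**3 + 2*X**2*Y + 2*X**2*Z + 2*X*Y**2 + 3*X*Y*Z - 2*X*Z**2 - 2*Y**3 + 2*Y**2*Z - Z**3.


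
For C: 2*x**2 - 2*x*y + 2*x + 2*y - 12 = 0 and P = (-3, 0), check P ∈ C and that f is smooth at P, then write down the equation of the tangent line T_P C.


Tangent line at P: -10*x + 8*y - 30 = 0.

Step 1: f(-3, 0) = 0, so P lies on C.
Step 2: partial derivatives
  f_x(x, y) = 4*x - 2*y + 2, f_y(x, y) = 2 - 2*x.
  f_x(P) = -10, f_y(P) = 8 (gradient nonzero, so P is smooth).
Step 3: tangent line at P: -10·(x − -3) + 8·(y − 0) = 0.
Expanding: -10*x + 8*y - 30 = 0.


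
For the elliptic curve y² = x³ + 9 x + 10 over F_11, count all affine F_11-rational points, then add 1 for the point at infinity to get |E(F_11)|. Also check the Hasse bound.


Affine points = {(1, 3), (1, 8), (2, 5), (2, 6), (3, 3), (3, 8), (4, 0), (5, 2), (5, 9), (6, 4), (6, 7), (7, 3), (7, 8), (8, 0), (10, 0)}; affine count = 15; |E(F_11)| = 16.

Discriminant check: Δ ∝ 4a³ + 27b² = 4·9³ + 27·10² = 4·729 + 27·100 ≡ 6 (mod 11). Nonzero ⇒ E is nonsingular.
For each x ∈ F_11, compute rhs = x³ + 9·x + 10 mod 11, then count y ∈ F_11 with y² ≡ rhs.
  x = 0: rhs = 10, matching y values: none (0 points).
  x = 1: rhs = 9, matching y values: 3, 8 (2 points).
  x = 2: rhs = 3, matching y values: 5, 6 (2 points).
  x = 3: rhs = 9, matching y values: 3, 8 (2 points).
  x = 4: rhs = 0, matching y values: 0 (1 points).
  x = 5: rhs = 4, matching y values: 2, 9 (2 points).
  x = 6: rhs = 5, matching y values: 4, 7 (2 points).
  x = 7: rhs = 9, matching y values: 3, 8 (2 points).
  x = 8: rhs = 0, matching y values: 0 (1 points).
  x = 9: rhs = 6, matching y values: none (0 points).
  x = 10: rhs = 0, matching y values: 0 (1 points).
Total affine count: 15.
Full point count |E(F_11)| = 15 + 1 = 16.
Hasse bound: |16 − (11+1)| = |4| = 4 ≤ 2√11 ≈ 6.6332 ✓.


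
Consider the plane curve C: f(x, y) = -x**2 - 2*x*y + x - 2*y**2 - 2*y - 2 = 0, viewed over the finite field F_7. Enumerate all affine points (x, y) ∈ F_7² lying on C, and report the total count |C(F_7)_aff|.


Affine F_7-points: {(0, 2), (0, 4), (1, 6), (2, 5), (2, 6), (3, 5), (4, 0), (4, 2)}; count = 8.

For each of the 49 pairs (x, y) ∈ F_7², evaluate f(x, y) mod 7. Record the zeros.
  x = 0: [0↦5, 1↦1, 2↦0, 3↦2, 4↦0, 5↦1, 6↦5]  zeros at y ∈ {2, 4}
  x = 1: [0↦5, 1↦6, 2↦3, 3↦3, 4↦6, 5↦5, 6↦0]  zeros at y ∈ {6}
  x = 2: [0↦3, 1↦2, 2↦4, 3↦2, 4↦3, 5↦0, 6↦0]  zeros at y ∈ {5, 6}
  x = 3: [0↦6, 1↦3, 2↦3, 3↦6, 4↦5, 5↦0, 6↦5]  zeros at y ∈ {5}
  x = 4: [0↦0, 1↦2, 2↦0, 3↦1, 4↦5, 5↦5, 6↦1]  zeros at y ∈ {0, 2}
  x = 5: [0↦6, 1↦6, 2↦2, 3↦1, 4↦3, 5↦1, 6↦2]  zeros at y ∈ ∅
  x = 6: [0↦3, 1↦1, 2↦2, 3↦6, 4↦6, 5↦2, 6↦1]  zeros at y ∈ ∅
Collecting zeros: affine points = {(0, 2), (0, 4), (1, 6), (2, 5), (2, 6), (3, 5), (4, 0), (4, 2)}.
Total count |C(F_7)_aff| = 8.


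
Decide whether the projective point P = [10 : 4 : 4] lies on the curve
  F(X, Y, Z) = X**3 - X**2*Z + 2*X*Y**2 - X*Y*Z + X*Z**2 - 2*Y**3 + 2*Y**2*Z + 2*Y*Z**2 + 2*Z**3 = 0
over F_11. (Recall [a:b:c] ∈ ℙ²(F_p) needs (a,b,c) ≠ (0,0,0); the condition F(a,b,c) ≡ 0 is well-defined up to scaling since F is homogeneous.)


F(10,4,4) ≡ 10 (mod 11); P is NOT on the curve.

Evaluate F(10, 4, 4) term-by-term (mod 11).
  X**3 ↦ 1·1000·1·1 = 1000
  -X**2*Z ↦ -1·100·1·4 = -400
  2*X*Y**2 ↦ 2·10·16·1 = 320
  -X*Y*Z ↦ -1·10·4·4 = -160
  X*Z**2 ↦ 1·10·1·16 = 160
  -2*Y**3 ↦ -2·1·64·1 = -128
  2*Y**2*Z ↦ 2·1·16·4 = 128
  2*Y*Z**2 ↦ 2·1·4·16 = 128
  2*Z**3 ↦ 2·1·1·64 = 128
Sum: F(10, 4, 4) = (1000) + (-400) + (320) + (-160) + (160) + (-128) + (128) + (128) + (128) = 1176.
Reducing mod 11: 1176 ≡ 10 (mod 11).
Since F(a, b, c) ≡ 10 ≠ 0 (mod 11), P does NOT lie on the curve.


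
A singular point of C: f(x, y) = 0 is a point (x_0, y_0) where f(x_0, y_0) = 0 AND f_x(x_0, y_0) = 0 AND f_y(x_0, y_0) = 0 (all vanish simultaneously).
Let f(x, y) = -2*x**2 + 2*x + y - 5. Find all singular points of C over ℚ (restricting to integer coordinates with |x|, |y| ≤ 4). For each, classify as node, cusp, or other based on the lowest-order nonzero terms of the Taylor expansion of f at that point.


No singular points in the scanned grid; C is smooth there.

Compute partial derivatives:
  f_x = 2 - 4*x.
  f_y = 1.
f_y = 1 is a nonzero constant, so f_y never vanishes: no point (x, y) can satisfy f = f_x = f_y = 0. In particular no (x, y) ∈ {−4, ..., 4}² is singular; the curve is smooth.


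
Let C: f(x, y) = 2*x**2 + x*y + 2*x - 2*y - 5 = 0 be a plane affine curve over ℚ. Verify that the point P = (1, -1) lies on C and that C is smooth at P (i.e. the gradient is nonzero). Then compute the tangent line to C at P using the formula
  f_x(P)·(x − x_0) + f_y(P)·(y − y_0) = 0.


Tangent line at P: 5*x - y - 6 = 0.

Step 1: f(1, -1) = 0, so P lies on C.
Step 2: partial derivatives
  f_x(x, y) = 4*x + y + 2, f_y(x, y) = x - 2.
  f_x(P) = 5, f_y(P) = -1 (gradient nonzero, so P is smooth).
Step 3: tangent line at P: 5·(x − 1) + -1·(y − -1) = 0.
Expanding: 5*x - y - 6 = 0.


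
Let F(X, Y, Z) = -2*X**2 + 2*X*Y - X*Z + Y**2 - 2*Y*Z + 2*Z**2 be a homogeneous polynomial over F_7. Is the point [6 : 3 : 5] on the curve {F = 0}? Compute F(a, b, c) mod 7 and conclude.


F(6,3,5) ≡ 5 (mod 7); P is NOT on the curve.

Evaluate F(6, 3, 5) term-by-term (mod 7).
  -2*X**2 ↦ -2·36·1·1 = -72
  2*X*Y ↦ 2·6·3·1 = 36
  -X*Z ↦ -1·6·1·5 = -30
  Y**2 ↦ 1·1·9·1 = 9
  -2*Y*Z ↦ -2·1·3·5 = -30
  2*Z**2 ↦ 2·1·1·25 = 50
Sum: F(6, 3, 5) = (-72) + (36) + (-30) + (9) + (-30) + (50) = -37.
Reducing mod 7: -37 ≡ 5 (mod 7).
Since F(a, b, c) ≡ 5 ≠ 0 (mod 7), P does NOT lie on the curve.


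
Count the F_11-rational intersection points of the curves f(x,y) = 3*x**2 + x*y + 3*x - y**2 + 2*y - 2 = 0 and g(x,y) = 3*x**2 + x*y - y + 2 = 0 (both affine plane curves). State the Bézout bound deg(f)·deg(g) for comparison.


Common zeros: {(5, 0)}; count = 1; Bézout bound = 4.

deg(f) = 2, deg(g) = 2, so Bézout bound = 4.
Scan x ∈ F_11. For each x, list the y ∈ F_11 with f(x, y) ≡ 0 and those with g(x, y) ≡ 0 (mod 11); the common zeros in that column are the intersection.
  x = 0: f ≡ 0 at y ∈ ∅; g ≡ 0 at y ∈ {2}; common: ∅.
  x = 1: f ≡ 0 at y ∈ {4, 10}; g ≡ 0 at y ∈ ∅; common: ∅.
  x = 2: f ≡ 0 at y ∈ {5, 10}; g ≡ 0 at y ∈ {8}; common: ∅.
  x = 3: f ≡ 0 at y ∈ ∅; g ≡ 0 at y ∈ {2}; common: ∅.
  x = 4: f ≡ 0 at y ∈ {2, 4}; g ≡ 0 at y ∈ {9}; common: ∅.
  x = 5: f ≡ 0 at y ∈ {0, 7}; g ≡ 0 at y ∈ {0}; common: {0}.
  x = 6: f ≡ 0 at y ∈ ∅; g ≡ 0 at y ∈ {0}; common: ∅.
  x = 7: f ≡ 0 at y ∈ ∅; g ≡ 0 at y ∈ {10}; common: ∅.
  x = 8: f ≡ 0 at y ∈ ∅; g ≡ 0 at y ∈ {10}; common: ∅.
  x = 9: f ≡ 0 at y ∈ {2, 9}; g ≡ 0 at y ∈ {1}; common: ∅.
  x = 10: f ≡ 0 at y ∈ {5, 7}; g ≡ 0 at y ∈ {8}; common: ∅.
Collecting: common zeros = {(5, 0)}, so the count is 1.
Comparison with the Bézout bound: 1 ≤ 4 = deg(f)·deg(g), as expected for curves with no common component (the affine F_11-count falls short of the bound because intersections may lie at infinity, over extension fields, or carry multiplicity).


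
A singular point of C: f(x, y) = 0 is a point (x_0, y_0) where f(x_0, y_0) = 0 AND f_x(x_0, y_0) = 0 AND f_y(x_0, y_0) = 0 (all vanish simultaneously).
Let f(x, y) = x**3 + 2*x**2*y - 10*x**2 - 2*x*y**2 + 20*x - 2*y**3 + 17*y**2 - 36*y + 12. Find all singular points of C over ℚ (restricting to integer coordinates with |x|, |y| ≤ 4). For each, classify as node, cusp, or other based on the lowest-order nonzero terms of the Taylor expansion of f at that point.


Singular points: {(2, 2)}; classification: cusp.

Compute partial derivatives:
  f_x = 3*x**2 + 4*x*y - 20*x - 2*y**2 + 20.
  f_y = 2*x**2 - 4*x*y - 6*y**2 + 34*y - 36.
Scan x_0 ∈ {−4, ..., 4}. For each x_0, f_y(x_0, y) is a polynomial in y; find its integer roots y ∈ {−4, ..., 4}, then test f_x and f at those candidates.
  x = -4: f_y(-4, y) = -6*y**2 + 50*y - 4; no integer root y with |y| ≤ 4.
  x = -3: f_y(-3, y) = -6*y**2 + 46*y - 18; no integer root y with |y| ≤ 4.
  x = -2: f_y(-2, y) = -6*y**2 + 42*y - 28; no integer root y with |y| ≤ 4.
  x = -1: f_y(-1, y) = -6*y**2 + 38*y - 34; no integer root y with |y| ≤ 4.
  x = 0: f_y(0, y) = -6*y**2 + 34*y - 36; no integer root y with |y| ≤ 4.
  x = 1: f_y(1, y) = -6*y**2 + 30*y - 34; no integer root y with |y| ≤ 4.
  x = 2: f_y(2, y) = -6*y**2 + 26*y - 28; vanishes at y ∈ {2}. (2, 2): f_x = 0, f = 0 — SINGULAR.
  x = 3: f_y(3, y) = -6*y**2 + 22*y - 18; no integer root y with |y| ≤ 4.
  x = 4: f_y(4, y) = -6*y**2 + 18*y - 4; no integer root y with |y| ≤ 4.
Only singular point on the grid: (2, 2).
Classify: substitute x = 2 + u, y = 2 + v and expand: f = u**3 + 2*u**2*v - 2*u*v**2 - 2*v**3 + v**2.
No constant or linear terms (consistent with a singular point). Quadratic part: v**2. Cubic part: u**3 + 2*u**2*v - 2*u*v**2 - 2*v**3.
The quadratic part v**2 is a perfect square, so there is a single (double) tangent line v = 0, i.e. y = 2. Restricting the cubic part to that line (v = 0) leaves u**3 ≠ 0, so f is not divisible by v and the branch is v² ≈ -u**3 to lowest order — this is a cusp.
Classification: cusp.


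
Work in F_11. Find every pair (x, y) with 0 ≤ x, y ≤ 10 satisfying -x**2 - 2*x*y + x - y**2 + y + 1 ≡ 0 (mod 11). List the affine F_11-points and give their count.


Affine F_11-points: {(0, 4), (0, 8), (1, 3), (1, 7), (2, 2), (2, 6), (3, 1), (3, 5), (4, 0), (4, 4), (5, 3), (5, 10), (6, 2), (6, 9), (7, 1), (7, 8), (8, 0), (8, 7), (9, 6), (9, 10), (10, 5), (10, 9)}; count = 22.

For each of the 121 pairs (x, y) ∈ F_11², evaluate f(x, y) mod 11. Record the zeros.
  x = 0: [0↦1, 1↦1, 2↦10, 3↦6, 4↦0, 5↦3, 6↦4, 7↦3, 8↦0, 9↦6, 10↦10]  zeros at y ∈ {4, 8}
  x = 1: [0↦1, 1↦10, 2↦6, 3↦0, 4↦3, 5↦4, 6↦3, 7↦0, 8↦6, 9↦10, 10↦1]  zeros at y ∈ {3, 7}
  x = 2: [0↦10, 1↦6, 2↦0, 3↦3, 4↦4, 5↦3, 6↦0, 7↦6, 8↦10, 9↦1, 10↦1]  zeros at y ∈ {2, 6}
  x = 3: [0↦6, 1↦0, 2↦3, 3↦4, 4↦3, 5↦0, 6↦6, 7↦10, 8↦1, 9↦1, 10↦10]  zeros at y ∈ {1, 5}
  x = 4: [0↦0, 1↦3, 2↦4, 3↦3, 4↦0, 5↦6, 6↦10, 7↦1, 8↦1, 9↦10, 10↦6]  zeros at y ∈ {0, 4}
  x = 5: [0↦3, 1↦4, 2↦3, 3↦0, 4↦6, 5↦10, 6↦1, 7↦1, 8↦10, 9↦6, 10↦0]  zeros at y ∈ {3, 10}
  x = 6: [0↦4, 1↦3, 2↦0, 3↦6, 4↦10, 5↦1, 6↦1, 7↦10, 8↦6, 9↦0, 10↦3]  zeros at y ∈ {2, 9}
  x = 7: [0↦3, 1↦0, 2↦6, 3↦10, 4↦1, 5↦1, 6↦10, 7↦6, 8↦0, 9↦3, 10↦4]  zeros at y ∈ {1, 8}
  x = 8: [0↦0, 1↦6, 2↦10, 3↦1, 4↦1, 5↦10, 6↦6, 7↦0, 8↦3, 9↦4, 10↦3]  zeros at y ∈ {0, 7}
  x = 9: [0↦6, 1↦10, 2↦1, 3↦1, 4↦10, 5↦6, 6↦0, 7↦3, 8↦4, 9↦3, 10↦0]  zeros at y ∈ {6, 10}
  x = 10: [0↦10, 1↦1, 2↦1, 3↦10, 4↦6, 5↦0, 6↦3, 7↦4, 8↦3, 9↦0, 10↦6]  zeros at y ∈ {5, 9}
Collecting zeros: affine points = {(0, 4), (0, 8), (1, 3), (1, 7), (2, 2), (2, 6), (3, 1), (3, 5), (4, 0), (4, 4), (5, 3), (5, 10), (6, 2), (6, 9), (7, 1), (7, 8), (8, 0), (8, 7), (9, 6), (9, 10), (10, 5), (10, 9)}.
Total count |C(F_11)_aff| = 22.


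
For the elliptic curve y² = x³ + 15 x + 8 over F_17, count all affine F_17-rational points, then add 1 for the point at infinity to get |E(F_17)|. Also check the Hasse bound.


Affine points = {(0, 5), (0, 12), (4, 8), (4, 9), (5, 2), (5, 15), (6, 5), (6, 12), (10, 6), (10, 11), (11, 5), (11, 12), (14, 2), (14, 15), (15, 2), (15, 15), (16, 3), (16, 14)}; affine count = 18; |E(F_17)| = 19.

Discriminant check: Δ ∝ 4a³ + 27b² = 4·15³ + 27·8² = 4·3375 + 27·64 ≡ 13 (mod 17). Nonzero ⇒ E is nonsingular.
For each x ∈ F_17, compute rhs = x³ + 15·x + 8 mod 17, then count y ∈ F_17 with y² ≡ rhs.
  x = 0: rhs = 8, matching y values: 5, 12 (2 points).
  x = 1: rhs = 7, matching y values: none (0 points).
  x = 2: rhs = 12, matching y values: none (0 points).
  x = 3: rhs = 12, matching y values: none (0 points).
  x = 4: rhs = 13, matching y values: 8, 9 (2 points).
  x = 5: rhs = 4, matching y values: 2, 15 (2 points).
  x = 6: rhs = 8, matching y values: 5, 12 (2 points).
  x = 7: rhs = 14, matching y values: none (0 points).
  x = 8: rhs = 11, matching y values: none (0 points).
  x = 9: rhs = 5, matching y values: none (0 points).
  x = 10: rhs = 2, matching y values: 6, 11 (2 points).
  x = 11: rhs = 8, matching y values: 5, 12 (2 points).
  x = 12: rhs = 12, matching y values: none (0 points).
  x = 13: rhs = 3, matching y values: none (0 points).
  x = 14: rhs = 4, matching y values: 2, 15 (2 points).
  x = 15: rhs = 4, matching y values: 2, 15 (2 points).
  x = 16: rhs = 9, matching y values: 3, 14 (2 points).
Total affine count: 18.
Full point count |E(F_17)| = 18 + 1 = 19.
Hasse bound: |19 − (17+1)| = |1| = 1 ≤ 2√17 ≈ 8.2462 ✓.


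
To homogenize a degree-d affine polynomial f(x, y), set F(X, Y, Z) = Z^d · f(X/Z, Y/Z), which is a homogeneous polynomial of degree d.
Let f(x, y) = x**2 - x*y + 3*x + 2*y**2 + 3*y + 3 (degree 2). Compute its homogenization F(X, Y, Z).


F(X, Y, Z) = X**2 - X*Y + 3*X*Z + 2*Y**2 + 3*Y*Z + 3*Z**2

deg(f) = 2.
Substitute x = X/Z, y = Y/Z into f, then multiply by Z^2.
  monomial 1·x^2·y^0 ↦ 1·X^2·Y^0·Z^0.
  monomial -1·x^1·y^1 ↦ -1·X^1·Y^1·Z^0.
  monomial 3·x^1·y^0 ↦ 3·X^1·Y^0·Z^1.
  monomial 2·x^0·y^2 ↦ 2·X^0·Y^2·Z^0.
  monomial 3·x^0·y^1 ↦ 3·X^0·Y^1·Z^1.
  monomial 3·x^0·y^0 ↦ 3·X^0·Y^0·Z^2.
Collecting: F(X, Y, Z) = X**2 - X*Y + 3*X*Z + 2*Y**2 + 3*Y*Z + 3*Z**2.


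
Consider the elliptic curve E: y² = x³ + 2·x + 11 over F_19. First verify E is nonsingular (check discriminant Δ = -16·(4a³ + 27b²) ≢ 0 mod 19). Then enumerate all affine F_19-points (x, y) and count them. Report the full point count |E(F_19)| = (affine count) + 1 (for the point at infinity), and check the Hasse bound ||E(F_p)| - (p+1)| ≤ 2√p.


Affine points = {(0, 7), (0, 12), (2, 2), (2, 17), (3, 5), (3, 14), (4, 8), (4, 11), (6, 7), (6, 12), (7, 8), (7, 11), (8, 8), (8, 11), (9, 6), (9, 13), (10, 9), (10, 10), (13, 7), (13, 12), (14, 3), (14, 16), (16, 4), (16, 15)}; affine count = 24; |E(F_19)| = 25.

Discriminant check: Δ ∝ 4a³ + 27b² = 4·2³ + 27·11² = 4·8 + 27·121 ≡ 12 (mod 19). Nonzero ⇒ E is nonsingular.
For each x ∈ F_19, compute rhs = x³ + 2·x + 11 mod 19, then count y ∈ F_19 with y² ≡ rhs.
  x = 0: rhs = 11, matching y values: 7, 12 (2 points).
  x = 1: rhs = 14, matching y values: none (0 points).
  x = 2: rhs = 4, matching y values: 2, 17 (2 points).
  x = 3: rhs = 6, matching y values: 5, 14 (2 points).
  x = 4: rhs = 7, matching y values: 8, 11 (2 points).
  x = 5: rhs = 13, matching y values: none (0 points).
  x = 6: rhs = 11, matching y values: 7, 12 (2 points).
  x = 7: rhs = 7, matching y values: 8, 11 (2 points).
  x = 8: rhs = 7, matching y values: 8, 11 (2 points).
  x = 9: rhs = 17, matching y values: 6, 13 (2 points).
  x = 10: rhs = 5, matching y values: 9, 10 (2 points).
  x = 11: rhs = 15, matching y values: none (0 points).
  x = 12: rhs = 15, matching y values: none (0 points).
  x = 13: rhs = 11, matching y values: 7, 12 (2 points).
  x = 14: rhs = 9, matching y values: 3, 16 (2 points).
  x = 15: rhs = 15, matching y values: none (0 points).
  x = 16: rhs = 16, matching y values: 4, 15 (2 points).
  x = 17: rhs = 18, matching y values: none (0 points).
  x = 18: rhs = 8, matching y values: none (0 points).
Total affine count: 24.
Full point count |E(F_19)| = 24 + 1 = 25.
Hasse bound: |25 − (19+1)| = |5| = 5 ≤ 2√19 ≈ 8.7178 ✓.


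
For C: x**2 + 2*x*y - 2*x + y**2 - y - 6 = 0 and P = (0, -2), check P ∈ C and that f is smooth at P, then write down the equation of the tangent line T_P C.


Tangent line at P: -6*x - 5*y - 10 = 0.

Step 1: f(0, -2) = 0, so P lies on C.
Step 2: partial derivatives
  f_x(x, y) = 2*x + 2*y - 2, f_y(x, y) = 2*x + 2*y - 1.
  f_x(P) = -6, f_y(P) = -5 (gradient nonzero, so P is smooth).
Step 3: tangent line at P: -6·(x − 0) + -5·(y − -2) = 0.
Expanding: -6*x - 5*y - 10 = 0.


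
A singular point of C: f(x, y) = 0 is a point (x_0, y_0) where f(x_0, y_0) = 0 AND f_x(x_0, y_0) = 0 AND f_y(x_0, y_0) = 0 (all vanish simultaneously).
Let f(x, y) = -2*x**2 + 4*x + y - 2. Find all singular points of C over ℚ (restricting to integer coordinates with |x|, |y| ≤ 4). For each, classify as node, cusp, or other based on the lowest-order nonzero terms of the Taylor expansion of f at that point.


No singular points in the scanned grid; C is smooth there.

Compute partial derivatives:
  f_x = 4 - 4*x.
  f_y = 1.
f_y = 1 is a nonzero constant, so f_y never vanishes: no point (x, y) can satisfy f = f_x = f_y = 0. In particular no (x, y) ∈ {−4, ..., 4}² is singular; the curve is smooth.


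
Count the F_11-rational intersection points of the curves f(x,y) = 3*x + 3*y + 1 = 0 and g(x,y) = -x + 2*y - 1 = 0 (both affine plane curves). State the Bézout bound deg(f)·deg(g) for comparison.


Common zeros: {(8, 10)}; count = 1; Bézout bound = 1.

deg(f) = 1, deg(g) = 1, so Bézout bound = 1.
Scan x ∈ F_11. For each x, list the y ∈ F_11 with f(x, y) ≡ 0 and those with g(x, y) ≡ 0 (mod 11); the common zeros in that column are the intersection.
  x = 0: f ≡ 0 at y ∈ {7}; g ≡ 0 at y ∈ {6}; common: ∅.
  x = 1: f ≡ 0 at y ∈ {6}; g ≡ 0 at y ∈ {1}; common: ∅.
  x = 2: f ≡ 0 at y ∈ {5}; g ≡ 0 at y ∈ {7}; common: ∅.
  x = 3: f ≡ 0 at y ∈ {4}; g ≡ 0 at y ∈ {2}; common: ∅.
  x = 4: f ≡ 0 at y ∈ {3}; g ≡ 0 at y ∈ {8}; common: ∅.
  x = 5: f ≡ 0 at y ∈ {2}; g ≡ 0 at y ∈ {3}; common: ∅.
  x = 6: f ≡ 0 at y ∈ {1}; g ≡ 0 at y ∈ {9}; common: ∅.
  x = 7: f ≡ 0 at y ∈ {0}; g ≡ 0 at y ∈ {4}; common: ∅.
  x = 8: f ≡ 0 at y ∈ {10}; g ≡ 0 at y ∈ {10}; common: {10}.
  x = 9: f ≡ 0 at y ∈ {9}; g ≡ 0 at y ∈ {5}; common: ∅.
  x = 10: f ≡ 0 at y ∈ {8}; g ≡ 0 at y ∈ {0}; common: ∅.
Collecting: common zeros = {(8, 10)}, so the count is 1.
Comparison with the Bézout bound: 1 ≤ 1 = deg(f)·deg(g), as expected for curves with no common component (the bound is attained).


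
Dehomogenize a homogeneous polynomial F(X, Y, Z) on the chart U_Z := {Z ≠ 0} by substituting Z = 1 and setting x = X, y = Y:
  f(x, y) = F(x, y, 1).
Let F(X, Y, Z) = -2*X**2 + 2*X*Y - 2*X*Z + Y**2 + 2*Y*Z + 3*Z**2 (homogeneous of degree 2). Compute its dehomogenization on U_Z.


f(x, y) = -2*x**2 + 2*x*y - 2*x + y**2 + 2*y + 3

On U_Z we set Z = 1. Each monomial c·X^i·Y^j·Z^k in F becomes c·x^i·y^j·1^k = c·x^i·y^j.
Substituting Z = 1: F(X, Y, 1) = -2*x**2 + 2*x*y - 2*x + y**2 + 2*y + 3.
Note: deg(f) ≤ deg(F) = 2; strict inequality happens when F is divisible by Z (lost terms).


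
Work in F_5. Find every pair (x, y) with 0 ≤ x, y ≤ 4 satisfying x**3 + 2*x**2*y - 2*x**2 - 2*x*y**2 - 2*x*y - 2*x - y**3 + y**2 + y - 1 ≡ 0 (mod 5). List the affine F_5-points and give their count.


Affine F_5-points: {(0, 1), (0, 4), (1, 1), (1, 4), (2, 0), (2, 2), (3, 2), (3, 4), (4, 1)}; count = 9.

For each of the 25 pairs (x, y) ∈ F_5², evaluate f(x, y) mod 5. Record the zeros.
  x = 0: [0↦4, 1↦0, 2↦2, 3↦4, 4↦0]  zeros at y ∈ {1, 4}
  x = 1: [0↦1, 1↦0, 2↦1, 3↦3, 4↦0]  zeros at y ∈ {1, 4}
  x = 2: [0↦0, 1↦1, 2↦0, 3↦1, 4↦3]  zeros at y ∈ {0, 2}
  x = 3: [0↦2, 1↦4, 2↦0, 3↦4, 4↦0]  zeros at y ∈ {2, 4}
  x = 4: [0↦3, 1↦0, 2↦2, 3↦3, 4↦2]  zeros at y ∈ {1}
Collecting zeros: affine points = {(0, 1), (0, 4), (1, 1), (1, 4), (2, 0), (2, 2), (3, 2), (3, 4), (4, 1)}.
Total count |C(F_5)_aff| = 9.


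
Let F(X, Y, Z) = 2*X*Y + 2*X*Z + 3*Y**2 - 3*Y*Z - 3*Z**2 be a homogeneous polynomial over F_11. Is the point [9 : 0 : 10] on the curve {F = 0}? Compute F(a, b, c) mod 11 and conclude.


F(9,0,10) ≡ 1 (mod 11); P is NOT on the curve.

Evaluate F(9, 0, 10) term-by-term (mod 11).
  2*X*Y ↦ 2·9·0·1 = 0
  2*X*Z ↦ 2·9·1·10 = 180
  3*Y**2 ↦ 3·1·0·1 = 0
  -3*Y*Z ↦ -3·1·0·10 = 0
  -3*Z**2 ↦ -3·1·1·100 = -300
Sum: F(9, 0, 10) = (0) + (180) + (0) + (0) + (-300) = -120.
Reducing mod 11: -120 ≡ 1 (mod 11).
Since F(a, b, c) ≡ 1 ≠ 0 (mod 11), P does NOT lie on the curve.


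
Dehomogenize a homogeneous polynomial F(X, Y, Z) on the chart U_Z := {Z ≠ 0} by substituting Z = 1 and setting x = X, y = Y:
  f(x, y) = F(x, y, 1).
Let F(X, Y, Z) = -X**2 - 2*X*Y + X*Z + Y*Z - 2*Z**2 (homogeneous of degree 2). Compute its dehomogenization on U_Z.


f(x, y) = -x**2 - 2*x*y + x + y - 2

On U_Z we set Z = 1. Each monomial c·X^i·Y^j·Z^k in F becomes c·x^i·y^j·1^k = c·x^i·y^j.
Substituting Z = 1: F(X, Y, 1) = -x**2 - 2*x*y + x + y - 2.
Note: deg(f) ≤ deg(F) = 2; strict inequality happens when F is divisible by Z (lost terms).


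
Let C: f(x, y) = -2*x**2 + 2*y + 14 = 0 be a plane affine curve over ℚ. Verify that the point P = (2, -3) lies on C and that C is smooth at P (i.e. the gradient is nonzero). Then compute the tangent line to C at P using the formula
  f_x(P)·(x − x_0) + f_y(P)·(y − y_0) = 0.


Tangent line at P: -8*x + 2*y + 22 = 0.

Step 1: f(2, -3) = 0, so P lies on C.
Step 2: partial derivatives
  f_x(x, y) = -4*x, f_y(x, y) = 2.
  f_x(P) = -8, f_y(P) = 2 (gradient nonzero, so P is smooth).
Step 3: tangent line at P: -8·(x − 2) + 2·(y − -3) = 0.
Expanding: -8*x + 2*y + 22 = 0.


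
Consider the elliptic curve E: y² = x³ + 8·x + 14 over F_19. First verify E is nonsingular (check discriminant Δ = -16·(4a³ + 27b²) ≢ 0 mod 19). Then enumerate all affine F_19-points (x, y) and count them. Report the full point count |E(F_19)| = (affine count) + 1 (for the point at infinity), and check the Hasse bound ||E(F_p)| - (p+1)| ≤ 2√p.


Affine points = {(1, 2), (1, 17), (2, 0), (8, 1), (8, 18), (9, 6), (9, 13), (10, 7), (10, 12), (13, 4), (13, 15), (14, 1), (14, 18), (16, 1), (16, 18), (17, 3), (17, 16), (18, 9), (18, 10)}; affine count = 19; |E(F_19)| = 20.

Discriminant check: Δ ∝ 4a³ + 27b² = 4·8³ + 27·14² = 4·512 + 27·196 ≡ 6 (mod 19). Nonzero ⇒ E is nonsingular.
For each x ∈ F_19, compute rhs = x³ + 8·x + 14 mod 19, then count y ∈ F_19 with y² ≡ rhs.
  x = 0: rhs = 14, matching y values: none (0 points).
  x = 1: rhs = 4, matching y values: 2, 17 (2 points).
  x = 2: rhs = 0, matching y values: 0 (1 points).
  x = 3: rhs = 8, matching y values: none (0 points).
  x = 4: rhs = 15, matching y values: none (0 points).
  x = 5: rhs = 8, matching y values: none (0 points).
  x = 6: rhs = 12, matching y values: none (0 points).
  x = 7: rhs = 14, matching y values: none (0 points).
  x = 8: rhs = 1, matching y values: 1, 18 (2 points).
  x = 9: rhs = 17, matching y values: 6, 13 (2 points).
  x = 10: rhs = 11, matching y values: 7, 12 (2 points).
  x = 11: rhs = 8, matching y values: none (0 points).
  x = 12: rhs = 14, matching y values: none (0 points).
  x = 13: rhs = 16, matching y values: 4, 15 (2 points).
  x = 14: rhs = 1, matching y values: 1, 18 (2 points).
  x = 15: rhs = 13, matching y values: none (0 points).
  x = 16: rhs = 1, matching y values: 1, 18 (2 points).
  x = 17: rhs = 9, matching y values: 3, 16 (2 points).
  x = 18: rhs = 5, matching y values: 9, 10 (2 points).
Total affine count: 19.
Full point count |E(F_19)| = 19 + 1 = 20.
Hasse bound: |20 − (19+1)| = |0| = 0 ≤ 2√19 ≈ 8.7178 ✓.


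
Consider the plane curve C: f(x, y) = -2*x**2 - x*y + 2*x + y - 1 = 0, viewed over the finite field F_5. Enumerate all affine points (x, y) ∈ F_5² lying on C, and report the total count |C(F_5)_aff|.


Affine F_5-points: {(0, 1), (2, 0), (3, 1), (4, 0)}; count = 4.

For each of the 25 pairs (x, y) ∈ F_5², evaluate f(x, y) mod 5. Record the zeros.
  x = 0: [0↦4, 1↦0, 2↦1, 3↦2, 4↦3]  zeros at y ∈ {1}
  x = 1: [0↦4, 1↦4, 2↦4, 3↦4, 4↦4]  zeros at y ∈ ∅
  x = 2: [0↦0, 1↦4, 2↦3, 3↦2, 4↦1]  zeros at y ∈ {0}
  x = 3: [0↦2, 1↦0, 2↦3, 3↦1, 4↦4]  zeros at y ∈ {1}
  x = 4: [0↦0, 1↦2, 2↦4, 3↦1, 4↦3]  zeros at y ∈ {0}
Collecting zeros: affine points = {(0, 1), (2, 0), (3, 1), (4, 0)}.
Total count |C(F_5)_aff| = 4.


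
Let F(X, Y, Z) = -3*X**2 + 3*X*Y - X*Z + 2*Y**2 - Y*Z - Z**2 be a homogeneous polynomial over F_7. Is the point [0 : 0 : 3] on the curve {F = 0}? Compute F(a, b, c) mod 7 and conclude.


F(0,0,3) ≡ 5 (mod 7); P is NOT on the curve.

Evaluate F(0, 0, 3) term-by-term (mod 7).
  -3*X**2 ↦ -3·0·1·1 = 0
  3*X*Y ↦ 3·0·0·1 = 0
  -X*Z ↦ -1·0·1·3 = 0
  2*Y**2 ↦ 2·1·0·1 = 0
  -Y*Z ↦ -1·1·0·3 = 0
  -Z**2 ↦ -1·1·1·9 = -9
Sum: F(0, 0, 3) = (0) + (0) + (0) + (0) + (0) + (-9) = -9.
Reducing mod 7: -9 ≡ 5 (mod 7).
Since F(a, b, c) ≡ 5 ≠ 0 (mod 7), P does NOT lie on the curve.


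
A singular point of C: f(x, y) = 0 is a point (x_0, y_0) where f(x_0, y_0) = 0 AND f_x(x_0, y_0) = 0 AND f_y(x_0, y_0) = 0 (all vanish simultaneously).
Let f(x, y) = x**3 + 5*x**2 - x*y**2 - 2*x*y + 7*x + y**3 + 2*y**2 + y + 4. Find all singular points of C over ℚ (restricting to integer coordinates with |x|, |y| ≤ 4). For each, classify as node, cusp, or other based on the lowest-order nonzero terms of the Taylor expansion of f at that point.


Singular points: {(-2, -1)}; classification: node.

Compute partial derivatives:
  f_x = 3*x**2 + 10*x - y**2 - 2*y + 7.
  f_y = -2*x*y - 2*x + 3*y**2 + 4*y + 1.
Scan x_0 ∈ {−4, ..., 4}. For each x_0, f_y(x_0, y) is a polynomial in y; find its integer roots y ∈ {−4, ..., 4}, then test f_x and f at those candidates.
  x = -4: f_y(-4, y) = 3*y**2 + 12*y + 9; vanishes at y ∈ {-3, -1}. (-4, -3): f_x = 12 ≠ 0; (-4, -1): f_x = 16 ≠ 0.
  x = -3: f_y(-3, y) = 3*y**2 + 10*y + 7; vanishes at y ∈ {-1}. (-3, -1): f_x = 5 ≠ 0.
  x = -2: f_y(-2, y) = 3*y**2 + 8*y + 5; vanishes at y ∈ {-1}. (-2, -1): f_x = 0, f = 0 — SINGULAR.
  x = -1: f_y(-1, y) = 3*y**2 + 6*y + 3; vanishes at y ∈ {-1}. (-1, -1): f_x = 1 ≠ 0.
  x = 0: f_y(0, y) = 3*y**2 + 4*y + 1; vanishes at y ∈ {-1}. (0, -1): f_x = 8 ≠ 0.
  x = 1: f_y(1, y) = 3*y**2 + 2*y - 1; vanishes at y ∈ {-1}. (1, -1): f_x = 21 ≠ 0.
  x = 2: f_y(2, y) = 3*y**2 - 3; vanishes at y ∈ {-1, 1}. (2, -1): f_x = 40 ≠ 0; (2, 1): f_x = 36 ≠ 0.
  x = 3: f_y(3, y) = 3*y**2 - 2*y - 5; vanishes at y ∈ {-1}. (3, -1): f_x = 65 ≠ 0.
  x = 4: f_y(4, y) = 3*y**2 - 4*y - 7; vanishes at y ∈ {-1}. (4, -1): f_x = 96 ≠ 0.
Only singular point on the grid: (-2, -1).
Classify: substitute x = -2 + u, y = -1 + v and expand: f = u**3 - u**2 - u*v**2 + v**3 + v**2.
No constant or linear terms (consistent with a singular point). Quadratic part: -u**2 + v**2. Cubic part: u**3 - u*v**2 + v**3.
The quadratic part v**2 - u**2 = (v − u)(v + u) splits into two distinct linear factors, so there are two distinct tangent lines y − -1 = ±(x − -2) — this is a node (ordinary double point).
Classification: node.


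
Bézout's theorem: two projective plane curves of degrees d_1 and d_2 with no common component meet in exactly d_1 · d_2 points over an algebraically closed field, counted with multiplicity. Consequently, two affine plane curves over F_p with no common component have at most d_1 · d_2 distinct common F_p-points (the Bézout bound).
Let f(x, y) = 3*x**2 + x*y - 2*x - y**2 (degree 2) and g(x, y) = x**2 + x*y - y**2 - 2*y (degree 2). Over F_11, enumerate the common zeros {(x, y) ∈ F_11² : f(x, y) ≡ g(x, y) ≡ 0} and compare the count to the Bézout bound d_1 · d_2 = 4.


Common zeros: {(0, 0), (2, 9), (3, 5), (7, 2)}; count = 4; Bézout bound = 4.

deg(f) = 2, deg(g) = 2, so Bézout bound = 4.
Scan x ∈ F_11. For each x, list the y ∈ F_11 with f(x, y) ≡ 0 and those with g(x, y) ≡ 0 (mod 11); the common zeros in that column are the intersection.
  x = 0: f ≡ 0 at y ∈ {0}; g ≡ 0 at y ∈ {0, 9}; common: {0}.
  x = 1: f ≡ 0 at y ∈ {4, 8}; g ≡ 0 at y ∈ {3, 7}; common: ∅.
  x = 2: f ≡ 0 at y ∈ {4, 9}; g ≡ 0 at y ∈ {2, 9}; common: {9}.
  x = 3: f ≡ 0 at y ∈ {5, 9}; g ≡ 0 at y ∈ {5, 7}; common: {5}.
  x = 4: f ≡ 0 at y ∈ {2}; g ≡ 0 at y ∈ ∅; common: ∅.
  x = 5: f ≡ 0 at y ∈ ∅; g ≡ 0 at y ∈ ∅; common: ∅.
  x = 6: f ≡ 0 at y ∈ ∅; g ≡ 0 at y ∈ ∅; common: ∅.
  x = 7: f ≡ 0 at y ∈ {2, 5}; g ≡ 0 at y ∈ {2, 3}; common: {2}.
  x = 8: f ≡ 0 at y ∈ {0, 8}; g ≡ 0 at y ∈ ∅; common: ∅.
  x = 9: f ≡ 0 at y ∈ ∅; g ≡ 0 at y ∈ ∅; common: ∅.
  x = 10: f ≡ 0 at y ∈ ∅; g ≡ 0 at y ∈ ∅; common: ∅.
Collecting: common zeros = {(0, 0), (2, 9), (3, 5), (7, 2)}, so the count is 4.
Comparison with the Bézout bound: 4 ≤ 4 = deg(f)·deg(g), as expected for curves with no common component (the bound is attained).


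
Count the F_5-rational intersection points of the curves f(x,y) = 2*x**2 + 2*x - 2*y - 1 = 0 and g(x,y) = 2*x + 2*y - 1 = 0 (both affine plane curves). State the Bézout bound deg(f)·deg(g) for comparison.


Common zeros: ∅; count = 0; Bézout bound = 2.

deg(f) = 2, deg(g) = 1, so Bézout bound = 2.
Scan x ∈ F_5. For each x, list the y ∈ F_5 with f(x, y) ≡ 0 and those with g(x, y) ≡ 0 (mod 5); the common zeros in that column are the intersection.
  x = 0: f ≡ 0 at y ∈ {2}; g ≡ 0 at y ∈ {3}; common: ∅.
  x = 1: f ≡ 0 at y ∈ {4}; g ≡ 0 at y ∈ {2}; common: ∅.
  x = 2: f ≡ 0 at y ∈ {3}; g ≡ 0 at y ∈ {1}; common: ∅.
  x = 3: f ≡ 0 at y ∈ {4}; g ≡ 0 at y ∈ {0}; common: ∅.
  x = 4: f ≡ 0 at y ∈ {2}; g ≡ 0 at y ∈ {4}; common: ∅.
Collecting: common zeros = ∅, so the count is 0.
Comparison with the Bézout bound: 0 ≤ 2 = deg(f)·deg(g), as expected for curves with no common component (the affine F_5-count falls short of the bound because intersections may lie at infinity, over extension fields, or carry multiplicity).


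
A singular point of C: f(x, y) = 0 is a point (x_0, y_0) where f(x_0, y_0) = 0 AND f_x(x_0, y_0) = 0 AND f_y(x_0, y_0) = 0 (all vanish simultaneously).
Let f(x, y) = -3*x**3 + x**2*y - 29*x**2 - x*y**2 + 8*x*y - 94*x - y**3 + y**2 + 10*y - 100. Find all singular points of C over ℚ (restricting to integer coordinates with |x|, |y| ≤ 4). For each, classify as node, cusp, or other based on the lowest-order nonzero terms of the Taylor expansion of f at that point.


Singular points: {(-3, 1)}; classification: node.

Compute partial derivatives:
  f_x = -9*x**2 + 2*x*y - 58*x - y**2 + 8*y - 94.
  f_y = x**2 - 2*x*y + 8*x - 3*y**2 + 2*y + 10.
Scan x_0 ∈ {−4, ..., 4}. For each x_0, f_y(x_0, y) is a polynomial in y; find its integer roots y ∈ {−4, ..., 4}, then test f_x and f at those candidates.
  x = -4: f_y(-4, y) = -3*y**2 + 10*y - 6; no integer root y with |y| ≤ 4.
  x = -3: f_y(-3, y) = -3*y**2 + 8*y - 5; vanishes at y ∈ {1}. (-3, 1): f_x = 0, f = 0 — SINGULAR.
  x = -2: f_y(-2, y) = -3*y**2 + 6*y - 2; no integer root y with |y| ≤ 4.
  x = -1: f_y(-1, y) = -3*y**2 + 4*y + 3; no integer root y with |y| ≤ 4.
  x = 0: f_y(0, y) = -3*y**2 + 2*y + 10; no integer root y with |y| ≤ 4.
  x = 1: f_y(1, y) = 19 - 3*y**2; no integer root y with |y| ≤ 4.
  x = 2: f_y(2, y) = -3*y**2 - 2*y + 30; no integer root y with |y| ≤ 4.
  x = 3: f_y(3, y) = -3*y**2 - 4*y + 43; no integer root y with |y| ≤ 4.
  x = 4: f_y(4, y) = -3*y**2 - 6*y + 58; no integer root y with |y| ≤ 4.
Only singular point on the grid: (-3, 1).
Classify: substitute x = -3 + u, y = 1 + v and expand: f = -3*u**3 + u**2*v - u**2 - u*v**2 - v**3 + v**2.
No constant or linear terms (consistent with a singular point). Quadratic part: -u**2 + v**2. Cubic part: -3*u**3 + u**2*v - u*v**2 - v**3.
The quadratic part v**2 - u**2 = (v − u)(v + u) splits into two distinct linear factors, so there are two distinct tangent lines y − 1 = ±(x − -3) — this is a node (ordinary double point).
Classification: node.


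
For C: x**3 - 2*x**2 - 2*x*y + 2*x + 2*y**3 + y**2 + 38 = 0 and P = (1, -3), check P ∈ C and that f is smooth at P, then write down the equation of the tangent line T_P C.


Tangent line at P: 7*x + 46*y + 131 = 0.

Step 1: f(1, -3) = 0, so P lies on C.
Step 2: partial derivatives
  f_x(x, y) = 3*x**2 - 4*x - 2*y + 2, f_y(x, y) = -2*x + 6*y**2 + 2*y.
  f_x(P) = 7, f_y(P) = 46 (gradient nonzero, so P is smooth).
Step 3: tangent line at P: 7·(x − 1) + 46·(y − -3) = 0.
Expanding: 7*x + 46*y + 131 = 0.
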